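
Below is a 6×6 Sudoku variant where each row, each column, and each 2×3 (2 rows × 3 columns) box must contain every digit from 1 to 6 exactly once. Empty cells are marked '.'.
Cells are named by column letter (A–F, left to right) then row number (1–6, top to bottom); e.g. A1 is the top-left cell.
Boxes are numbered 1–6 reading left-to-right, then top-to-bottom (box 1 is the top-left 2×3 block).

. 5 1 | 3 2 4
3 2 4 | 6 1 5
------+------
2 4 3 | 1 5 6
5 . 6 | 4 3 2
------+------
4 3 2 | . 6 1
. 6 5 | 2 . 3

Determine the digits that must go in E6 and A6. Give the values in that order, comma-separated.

4,1

For E6:
  Row 6 already contains {2, 3, 5, 6}.
  Column E already contains {1, 2, 3, 5, 6}.
  Its 2×3 block (box 6) already contains {1, 2, 3, 6}.
  The only value from 1–6 not eliminated is 4, so E6 = 4.
For A6:
  Row 6 already contains {2, 3, 5, 6}.
  Column A already contains {2, 3, 4, 5}.
  Its 2×3 block (box 5) already contains {2, 3, 4, 5, 6}.
  The only value from 1–6 not eliminated is 1, so A6 = 1.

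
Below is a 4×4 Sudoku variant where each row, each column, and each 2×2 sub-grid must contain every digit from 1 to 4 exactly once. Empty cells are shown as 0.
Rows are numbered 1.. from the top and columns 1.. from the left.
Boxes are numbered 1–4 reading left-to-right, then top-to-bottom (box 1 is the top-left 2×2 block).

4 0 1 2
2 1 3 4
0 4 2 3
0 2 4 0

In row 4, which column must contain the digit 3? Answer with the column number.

1

Consider where 3 can go in row 4.
row 4, column 4 is out (column 4 already has a 3).
So the only cell in row 4 that can hold 3 is row 4, column 1.
That is column 1.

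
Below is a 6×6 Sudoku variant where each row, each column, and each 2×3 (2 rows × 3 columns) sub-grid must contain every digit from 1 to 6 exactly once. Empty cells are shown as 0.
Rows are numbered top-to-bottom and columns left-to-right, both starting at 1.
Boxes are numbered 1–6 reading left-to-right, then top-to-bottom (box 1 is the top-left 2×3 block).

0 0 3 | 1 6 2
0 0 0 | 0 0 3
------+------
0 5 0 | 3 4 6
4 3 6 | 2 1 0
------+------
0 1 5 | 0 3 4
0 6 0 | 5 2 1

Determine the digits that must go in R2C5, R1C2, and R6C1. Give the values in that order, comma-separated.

5,4,3

For R2C5:
  Row 2 already contains {3}.
  Column 5 already contains {1, 2, 3, 4, 6}.
  Its 2×3 block (box 2) already contains {1, 2, 3, 6}.
  The only value from 1–6 not eliminated is 5, so R2C5 = 5.
For R1C2:
  Row 1 already contains {1, 2, 3, 6}.
  Column 2 already contains {1, 3, 5, 6}.
  Its 2×3 block (box 1) already contains {3}.
  The only value from 1–6 not eliminated is 4, so R1C2 = 4.
For R6C1:
  Row 6 already contains {1, 2, 5, 6}.
  Column 1 already contains {4}.
  Its 2×3 block (box 5) already contains {1, 5, 6}.
  The only value from 1–6 not eliminated is 3, so R6C1 = 3.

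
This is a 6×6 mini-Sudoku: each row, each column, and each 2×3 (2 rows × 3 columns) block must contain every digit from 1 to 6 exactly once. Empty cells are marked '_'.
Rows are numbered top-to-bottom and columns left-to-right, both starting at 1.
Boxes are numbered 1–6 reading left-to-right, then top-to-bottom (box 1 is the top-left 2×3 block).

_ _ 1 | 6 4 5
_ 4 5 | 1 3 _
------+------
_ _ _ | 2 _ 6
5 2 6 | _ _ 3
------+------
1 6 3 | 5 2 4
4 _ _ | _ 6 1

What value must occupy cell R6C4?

Row 6 already contains {1, 4, 6}.
Column 4 already contains {1, 2, 5, 6}.
Its 2×3 block (box 6) already contains {1, 2, 4, 5, 6}.
The only value from 1–6 not eliminated is 3, so R6C4 = 3.

3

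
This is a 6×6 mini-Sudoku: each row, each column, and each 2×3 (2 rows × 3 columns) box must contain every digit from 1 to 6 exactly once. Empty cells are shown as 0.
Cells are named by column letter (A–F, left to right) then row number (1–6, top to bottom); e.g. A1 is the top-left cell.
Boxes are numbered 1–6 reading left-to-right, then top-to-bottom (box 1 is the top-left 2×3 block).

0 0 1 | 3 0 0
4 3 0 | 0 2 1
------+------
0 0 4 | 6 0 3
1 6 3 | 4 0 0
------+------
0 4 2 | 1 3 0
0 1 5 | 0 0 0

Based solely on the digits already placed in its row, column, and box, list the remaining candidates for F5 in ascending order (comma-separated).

Row 5 already contains {1, 2, 3, 4}.
Column F already contains {1, 3}.
Its 2×3 block (box 6) already contains {1, 3}.
Removing those from 1–6 leaves {5, 6} as the candidates for F5.

5,6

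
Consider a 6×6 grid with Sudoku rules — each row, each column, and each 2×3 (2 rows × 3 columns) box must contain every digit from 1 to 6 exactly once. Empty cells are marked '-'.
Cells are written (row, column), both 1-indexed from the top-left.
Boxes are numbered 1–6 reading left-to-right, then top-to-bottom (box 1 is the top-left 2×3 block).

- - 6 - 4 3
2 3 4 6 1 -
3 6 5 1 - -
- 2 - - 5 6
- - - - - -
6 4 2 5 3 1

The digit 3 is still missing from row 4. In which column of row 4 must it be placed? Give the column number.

4

Consider where 3 can go in row 4.
(4,1) is out (column 1 already has a 3).
(4,3) is out (box 3 already has a 3).
So the only cell in row 4 that can hold 3 is (4,4).
That is column 4.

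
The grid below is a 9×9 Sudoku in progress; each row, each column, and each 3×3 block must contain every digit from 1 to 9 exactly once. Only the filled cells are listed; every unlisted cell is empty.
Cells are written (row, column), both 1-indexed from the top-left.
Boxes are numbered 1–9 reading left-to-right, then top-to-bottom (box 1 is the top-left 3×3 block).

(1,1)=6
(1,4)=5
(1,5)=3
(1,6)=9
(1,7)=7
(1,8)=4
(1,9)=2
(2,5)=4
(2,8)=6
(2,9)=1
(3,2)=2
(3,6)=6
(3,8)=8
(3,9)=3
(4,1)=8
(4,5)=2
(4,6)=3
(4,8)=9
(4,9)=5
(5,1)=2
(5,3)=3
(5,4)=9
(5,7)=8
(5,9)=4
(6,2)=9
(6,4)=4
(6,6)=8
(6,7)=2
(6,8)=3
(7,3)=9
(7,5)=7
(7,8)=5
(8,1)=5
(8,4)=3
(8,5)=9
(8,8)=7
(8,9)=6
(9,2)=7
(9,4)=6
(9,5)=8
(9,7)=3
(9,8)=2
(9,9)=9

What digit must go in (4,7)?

6

Cell (4,7) itself could take any of {1, 6} by direct elimination.
Consider where 6 can go in box 6.
(5,8) is out (column 8 already has a 6).
(6,9) is out (column 9 already has a 6).
So the only cell in box 6 that can hold 6 is (4,7).
Therefore (4,7) = 6.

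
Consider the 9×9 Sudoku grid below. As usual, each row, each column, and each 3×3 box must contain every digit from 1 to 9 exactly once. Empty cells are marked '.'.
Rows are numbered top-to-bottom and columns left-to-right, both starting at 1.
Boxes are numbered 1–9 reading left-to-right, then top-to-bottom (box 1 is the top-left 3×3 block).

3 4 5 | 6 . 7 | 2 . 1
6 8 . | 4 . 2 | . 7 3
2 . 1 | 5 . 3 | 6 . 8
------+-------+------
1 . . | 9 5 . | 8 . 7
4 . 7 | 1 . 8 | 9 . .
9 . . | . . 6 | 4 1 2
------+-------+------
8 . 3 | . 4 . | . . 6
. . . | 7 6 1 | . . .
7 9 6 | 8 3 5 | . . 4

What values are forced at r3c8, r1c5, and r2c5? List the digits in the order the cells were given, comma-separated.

4,8,1

For r3c8:
  Consider where 4 can go in box 3.
  r1c8 is out (row 1 already has a 4).
  r2c7 is out (row 2 already has a 4).
  So the only cell in box 3 that can hold 4 is r3c8.
  So r3c8 = 4.
For r1c5:
  Consider where 8 can go in box 2.
  r2c5 is out (row 2 already has a 8).
  r3c5 is out (row 3 already has a 8).
  So the only cell in box 2 that can hold 8 is r1c5.
  So r1c5 = 8.
For r2c5:
  Consider where 1 can go in box 2.
  r1c5 is out (row 1 already has a 1).
  r3c5 is out (row 3 already has a 1).
  So the only cell in box 2 that can hold 1 is r2c5.
  So r2c5 = 1.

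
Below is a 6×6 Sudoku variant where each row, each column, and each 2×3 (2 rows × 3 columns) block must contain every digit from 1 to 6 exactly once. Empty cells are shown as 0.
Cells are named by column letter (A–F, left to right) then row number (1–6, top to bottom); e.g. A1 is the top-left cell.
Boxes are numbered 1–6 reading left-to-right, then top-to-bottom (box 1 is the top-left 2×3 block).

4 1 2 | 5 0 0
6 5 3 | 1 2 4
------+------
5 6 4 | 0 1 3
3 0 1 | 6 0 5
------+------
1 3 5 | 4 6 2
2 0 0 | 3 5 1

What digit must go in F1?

6

Row 1 already contains {1, 2, 4, 5}.
Column F already contains {1, 2, 3, 4, 5}.
Its 2×3 block (box 2) already contains {1, 2, 4, 5}.
The only value from 1–6 not eliminated is 6, so F1 = 6.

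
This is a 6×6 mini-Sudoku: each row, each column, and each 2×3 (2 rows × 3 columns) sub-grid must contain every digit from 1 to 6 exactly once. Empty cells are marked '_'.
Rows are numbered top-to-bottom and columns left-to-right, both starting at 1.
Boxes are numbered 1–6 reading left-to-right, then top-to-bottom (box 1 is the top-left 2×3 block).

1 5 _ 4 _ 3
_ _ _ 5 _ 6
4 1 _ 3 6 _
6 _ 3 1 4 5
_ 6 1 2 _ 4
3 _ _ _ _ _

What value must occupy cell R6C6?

Row 6 already contains {3}.
Column 6 already contains {3, 4, 5, 6}.
Its 2×3 block (box 6) already contains {2, 4}.
The only value from 1–6 not eliminated is 1, so R6C6 = 1.

1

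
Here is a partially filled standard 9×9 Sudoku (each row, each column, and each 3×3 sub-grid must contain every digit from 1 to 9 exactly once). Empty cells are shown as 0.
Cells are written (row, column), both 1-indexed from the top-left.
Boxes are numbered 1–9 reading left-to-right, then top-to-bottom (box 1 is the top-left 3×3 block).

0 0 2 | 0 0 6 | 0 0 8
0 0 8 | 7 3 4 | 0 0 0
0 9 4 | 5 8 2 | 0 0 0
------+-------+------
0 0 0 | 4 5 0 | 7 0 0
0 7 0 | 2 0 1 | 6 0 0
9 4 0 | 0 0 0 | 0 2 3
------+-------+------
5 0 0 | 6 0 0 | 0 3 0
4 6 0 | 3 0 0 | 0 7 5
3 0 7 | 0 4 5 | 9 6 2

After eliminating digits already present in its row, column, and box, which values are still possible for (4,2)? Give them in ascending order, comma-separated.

1,2,3,8

Row 4 already contains {4, 5, 7}.
Column 2 already contains {4, 6, 7, 9}.
Its 3×3 block (box 4) already contains {4, 7, 9}.
Removing those from 1–9 leaves {1, 2, 3, 8} as the candidates for (4,2).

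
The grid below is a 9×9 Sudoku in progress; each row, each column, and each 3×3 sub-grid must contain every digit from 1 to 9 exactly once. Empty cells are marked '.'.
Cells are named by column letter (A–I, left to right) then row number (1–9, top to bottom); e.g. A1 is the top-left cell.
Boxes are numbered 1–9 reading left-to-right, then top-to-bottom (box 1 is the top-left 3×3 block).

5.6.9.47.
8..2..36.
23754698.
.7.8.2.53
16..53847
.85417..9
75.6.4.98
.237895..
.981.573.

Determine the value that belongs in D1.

3

Row 1 already contains {4, 5, 6, 7, 9}.
Column D already contains {1, 2, 4, 5, 6, 7, 8}.
Its 3×3 block (box 2) already contains {2, 4, 5, 6, 9}.
The only value from 1–9 not eliminated is 3, so D1 = 3.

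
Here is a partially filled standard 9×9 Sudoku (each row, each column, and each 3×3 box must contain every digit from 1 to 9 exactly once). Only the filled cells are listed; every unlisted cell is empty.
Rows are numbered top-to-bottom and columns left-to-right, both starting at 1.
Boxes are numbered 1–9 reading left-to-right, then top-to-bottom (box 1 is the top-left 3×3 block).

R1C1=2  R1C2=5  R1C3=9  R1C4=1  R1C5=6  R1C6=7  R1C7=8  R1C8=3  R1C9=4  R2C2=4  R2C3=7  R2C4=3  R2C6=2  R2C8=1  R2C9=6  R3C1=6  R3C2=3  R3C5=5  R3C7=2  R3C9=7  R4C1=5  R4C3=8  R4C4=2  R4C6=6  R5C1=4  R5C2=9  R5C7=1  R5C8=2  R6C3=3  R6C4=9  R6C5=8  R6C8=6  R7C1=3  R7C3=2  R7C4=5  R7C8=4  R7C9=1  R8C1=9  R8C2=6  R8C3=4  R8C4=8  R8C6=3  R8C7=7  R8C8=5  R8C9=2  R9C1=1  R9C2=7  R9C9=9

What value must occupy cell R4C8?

7

Cell R4C8 itself could take any of {7, 9} by direct elimination.
Consider where 7 can go in box 6.
R4C7 is out (column 7 already has a 7).
R4C9 is out (column 9 already has a 7).
R5C9 is out (column 9 already has a 7).
R6C7 is out (column 7 already has a 7).
R6C9 is out (column 9 already has a 7).
So the only cell in box 6 that can hold 7 is R4C8.
Therefore R4C8 = 7.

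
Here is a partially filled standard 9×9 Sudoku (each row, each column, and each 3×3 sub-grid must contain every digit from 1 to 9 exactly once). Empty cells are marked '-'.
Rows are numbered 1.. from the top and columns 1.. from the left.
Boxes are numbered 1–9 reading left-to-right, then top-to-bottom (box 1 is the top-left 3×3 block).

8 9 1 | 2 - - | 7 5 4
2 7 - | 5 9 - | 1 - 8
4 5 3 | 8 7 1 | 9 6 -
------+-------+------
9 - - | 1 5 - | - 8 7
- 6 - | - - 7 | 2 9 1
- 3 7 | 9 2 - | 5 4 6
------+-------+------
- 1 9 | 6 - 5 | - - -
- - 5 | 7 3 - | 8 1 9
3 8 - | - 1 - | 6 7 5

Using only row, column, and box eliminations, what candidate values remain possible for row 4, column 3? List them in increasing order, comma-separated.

Row 4 already contains {1, 5, 7, 8, 9}.
Column 3 already contains {1, 3, 5, 7, 9}.
Its 3×3 block (box 4) already contains {3, 6, 7, 9}.
Removing those from 1–9 leaves {2, 4} as the candidates for row 4, column 3.

2,4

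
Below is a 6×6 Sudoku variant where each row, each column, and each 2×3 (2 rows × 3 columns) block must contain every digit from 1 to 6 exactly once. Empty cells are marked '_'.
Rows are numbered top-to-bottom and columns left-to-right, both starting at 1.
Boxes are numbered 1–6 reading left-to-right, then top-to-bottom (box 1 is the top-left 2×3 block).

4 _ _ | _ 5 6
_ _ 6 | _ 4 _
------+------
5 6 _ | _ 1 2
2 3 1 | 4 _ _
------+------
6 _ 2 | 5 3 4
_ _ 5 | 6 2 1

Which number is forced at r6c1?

Row 6 already contains {1, 2, 5, 6}.
Column 1 already contains {2, 4, 5, 6}.
Its 2×3 block (box 5) already contains {2, 5, 6}.
The only value from 1–6 not eliminated is 3, so r6c1 = 3.

3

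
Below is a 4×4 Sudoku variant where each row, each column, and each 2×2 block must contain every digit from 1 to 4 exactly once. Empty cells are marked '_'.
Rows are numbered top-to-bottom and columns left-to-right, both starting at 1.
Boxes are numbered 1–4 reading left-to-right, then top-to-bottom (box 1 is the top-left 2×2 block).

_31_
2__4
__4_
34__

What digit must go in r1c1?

Row 1 already contains {1, 3}.
Column 1 already contains {2, 3}.
Its 2×2 block (box 1) already contains {2, 3}.
The only value from 1–4 not eliminated is 4, so r1c1 = 4.

4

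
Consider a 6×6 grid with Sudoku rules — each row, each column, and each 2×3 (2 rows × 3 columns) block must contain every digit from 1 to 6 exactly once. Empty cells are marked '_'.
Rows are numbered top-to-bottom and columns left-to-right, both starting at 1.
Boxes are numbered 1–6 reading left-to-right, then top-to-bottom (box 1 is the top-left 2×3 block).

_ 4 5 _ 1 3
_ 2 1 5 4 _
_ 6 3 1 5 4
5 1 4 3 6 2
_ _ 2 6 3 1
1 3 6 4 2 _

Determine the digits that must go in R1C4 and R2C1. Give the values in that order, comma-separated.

For R1C4:
  Row 1 already contains {1, 3, 4, 5}.
  Column 4 already contains {1, 3, 4, 5, 6}.
  Its 2×3 block (box 2) already contains {1, 3, 4, 5}.
  The only value from 1–6 not eliminated is 2, so R1C4 = 2.
For R2C1:
  Consider where 3 can go in row 2.
  R2C6 is out (column 6 already has a 3).
  So the only cell in row 2 that can hold 3 is R2C1.
  So R2C1 = 3.

2,3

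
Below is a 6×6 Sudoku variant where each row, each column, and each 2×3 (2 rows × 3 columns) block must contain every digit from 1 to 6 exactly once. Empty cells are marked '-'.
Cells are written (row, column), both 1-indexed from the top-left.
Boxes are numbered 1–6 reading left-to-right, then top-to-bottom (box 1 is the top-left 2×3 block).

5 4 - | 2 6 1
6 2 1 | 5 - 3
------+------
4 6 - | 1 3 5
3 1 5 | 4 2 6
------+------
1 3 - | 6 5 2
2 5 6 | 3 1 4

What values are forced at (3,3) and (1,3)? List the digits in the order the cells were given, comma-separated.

For (3,3):
  Row 3 already contains {1, 3, 4, 5, 6}.
  Column 3 already contains {1, 5, 6}.
  Its 2×3 block (box 3) already contains {1, 3, 4, 5, 6}.
  The only value from 1–6 not eliminated is 2, so (3,3) = 2.
For (1,3):
  Row 1 already contains {1, 2, 4, 5, 6}.
  Column 3 already contains {1, 5, 6}.
  Its 2×3 block (box 1) already contains {1, 2, 4, 5, 6}.
  The only value from 1–6 not eliminated is 3, so (1,3) = 3.

2,3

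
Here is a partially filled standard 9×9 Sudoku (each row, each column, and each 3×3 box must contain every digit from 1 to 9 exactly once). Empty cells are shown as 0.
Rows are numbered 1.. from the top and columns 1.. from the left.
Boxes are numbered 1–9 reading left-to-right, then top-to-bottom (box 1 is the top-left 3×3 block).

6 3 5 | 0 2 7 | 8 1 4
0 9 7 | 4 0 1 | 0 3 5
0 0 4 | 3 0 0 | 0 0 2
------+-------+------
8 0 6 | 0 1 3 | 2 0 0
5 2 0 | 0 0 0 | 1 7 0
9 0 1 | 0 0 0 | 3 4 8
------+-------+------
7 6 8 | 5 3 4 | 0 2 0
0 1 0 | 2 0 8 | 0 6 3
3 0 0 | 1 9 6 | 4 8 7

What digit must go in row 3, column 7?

7

Cell row 3, column 7 itself could take any of {6, 7, 9} by direct elimination.
Consider where 7 can go in row 3.
row 3, column 1 is out (column 1 already has a 7).
row 3, column 2 is out (box 1 already has a 7).
row 3, column 5 is out (box 2 already has a 7).
row 3, column 6 is out (column 6 already has a 7).
row 3, column 8 is out (column 8 already has a 7).
So the only cell in row 3 that can hold 7 is row 3, column 7.
Therefore row 3, column 7 = 7.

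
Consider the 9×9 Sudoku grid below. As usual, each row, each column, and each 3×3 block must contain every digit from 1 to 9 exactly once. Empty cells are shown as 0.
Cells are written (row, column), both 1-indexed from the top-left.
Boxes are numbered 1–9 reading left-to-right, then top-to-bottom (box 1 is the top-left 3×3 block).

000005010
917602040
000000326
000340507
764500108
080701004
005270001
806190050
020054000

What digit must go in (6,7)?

2

Cell (6,7) itself could take any of {2, 6, 9} by direct elimination.
Consider where 2 can go in box 6.
(4,8) is out (column 8 already has a 2).
(5,8) is out (column 8 already has a 2).
(6,8) is out (column 8 already has a 2).
So the only cell in box 6 that can hold 2 is (6,7).
Therefore (6,7) = 2.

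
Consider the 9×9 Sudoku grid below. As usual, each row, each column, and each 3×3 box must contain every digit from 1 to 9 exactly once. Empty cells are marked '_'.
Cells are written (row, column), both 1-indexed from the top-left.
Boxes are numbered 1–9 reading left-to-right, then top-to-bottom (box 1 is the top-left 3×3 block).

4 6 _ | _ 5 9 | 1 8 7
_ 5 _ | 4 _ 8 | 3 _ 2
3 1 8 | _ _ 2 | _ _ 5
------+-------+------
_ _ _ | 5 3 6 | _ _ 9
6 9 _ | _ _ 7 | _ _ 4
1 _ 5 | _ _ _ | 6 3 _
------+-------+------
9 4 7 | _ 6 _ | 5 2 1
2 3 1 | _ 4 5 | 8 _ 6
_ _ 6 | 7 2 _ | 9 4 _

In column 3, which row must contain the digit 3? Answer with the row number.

Consider where 3 can go in column 3.
(1,3) is out (box 1 already has a 3).
(2,3) is out (row 2 already has a 3).
(4,3) is out (row 4 already has a 3).
So the only cell in column 3 that can hold 3 is (5,3).
That is row 5.

5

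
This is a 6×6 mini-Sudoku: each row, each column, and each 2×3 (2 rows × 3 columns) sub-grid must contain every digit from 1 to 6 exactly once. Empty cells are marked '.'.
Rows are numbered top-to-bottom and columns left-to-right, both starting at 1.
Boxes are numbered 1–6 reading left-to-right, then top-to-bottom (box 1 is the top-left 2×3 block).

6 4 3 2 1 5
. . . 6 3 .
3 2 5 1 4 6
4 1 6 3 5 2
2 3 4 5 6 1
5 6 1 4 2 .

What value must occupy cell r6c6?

Row 6 already contains {1, 2, 4, 5, 6}.
Column 6 already contains {1, 2, 5, 6}.
Its 2×3 block (box 6) already contains {1, 2, 4, 5, 6}.
The only value from 1–6 not eliminated is 3, so r6c6 = 3.

3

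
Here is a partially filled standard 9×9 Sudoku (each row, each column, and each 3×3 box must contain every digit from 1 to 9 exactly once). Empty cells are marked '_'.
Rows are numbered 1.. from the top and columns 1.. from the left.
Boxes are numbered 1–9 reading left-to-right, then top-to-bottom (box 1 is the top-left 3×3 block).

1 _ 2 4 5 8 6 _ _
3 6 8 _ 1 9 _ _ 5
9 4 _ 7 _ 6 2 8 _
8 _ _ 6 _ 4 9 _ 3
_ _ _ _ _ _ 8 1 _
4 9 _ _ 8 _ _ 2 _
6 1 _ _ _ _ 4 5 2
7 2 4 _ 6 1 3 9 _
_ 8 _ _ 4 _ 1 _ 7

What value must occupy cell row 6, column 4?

Cell row 6, column 4 itself could take any of {1, 3, 5} by direct elimination.
Consider where 1 can go in column 4.
row 2, column 4 is out (row 2 already has a 1).
row 5, column 4 is out (row 5 already has a 1).
row 7, column 4 is out (row 7 already has a 1).
row 8, column 4 is out (row 8 already has a 1).
row 9, column 4 is out (row 9 already has a 1).
So the only cell in column 4 that can hold 1 is row 6, column 4.
Therefore row 6, column 4 = 1.

1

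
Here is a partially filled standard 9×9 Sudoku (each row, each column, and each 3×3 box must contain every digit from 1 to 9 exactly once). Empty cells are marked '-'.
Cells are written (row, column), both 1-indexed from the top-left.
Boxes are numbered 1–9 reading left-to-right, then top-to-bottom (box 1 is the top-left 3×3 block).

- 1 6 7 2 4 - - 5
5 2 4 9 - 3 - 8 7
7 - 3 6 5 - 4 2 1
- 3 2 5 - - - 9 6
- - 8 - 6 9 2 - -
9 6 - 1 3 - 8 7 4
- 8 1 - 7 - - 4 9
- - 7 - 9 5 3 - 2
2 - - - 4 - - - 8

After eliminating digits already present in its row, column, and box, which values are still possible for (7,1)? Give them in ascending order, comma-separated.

Row 7 already contains {1, 4, 7, 8, 9}.
Column 1 already contains {2, 5, 7, 9}.
Its 3×3 block (box 7) already contains {1, 2, 7, 8}.
Removing those from 1–9 leaves {3, 6} as the candidates for (7,1).

3,6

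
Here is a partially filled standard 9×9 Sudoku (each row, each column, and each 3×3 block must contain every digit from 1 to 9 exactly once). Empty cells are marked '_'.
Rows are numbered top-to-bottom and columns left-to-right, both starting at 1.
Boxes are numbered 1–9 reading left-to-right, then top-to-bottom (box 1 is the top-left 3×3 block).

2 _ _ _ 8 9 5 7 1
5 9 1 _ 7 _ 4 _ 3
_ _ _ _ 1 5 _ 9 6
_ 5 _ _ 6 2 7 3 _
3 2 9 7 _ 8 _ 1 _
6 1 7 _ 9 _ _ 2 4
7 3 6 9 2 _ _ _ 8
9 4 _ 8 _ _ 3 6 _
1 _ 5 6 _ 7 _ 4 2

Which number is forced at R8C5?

5

Row 8 already contains {3, 4, 6, 8, 9}.
Column 5 already contains {1, 2, 6, 7, 8, 9}.
Its 3×3 block (box 8) already contains {2, 6, 7, 8, 9}.
The only value from 1–9 not eliminated is 5, so R8C5 = 5.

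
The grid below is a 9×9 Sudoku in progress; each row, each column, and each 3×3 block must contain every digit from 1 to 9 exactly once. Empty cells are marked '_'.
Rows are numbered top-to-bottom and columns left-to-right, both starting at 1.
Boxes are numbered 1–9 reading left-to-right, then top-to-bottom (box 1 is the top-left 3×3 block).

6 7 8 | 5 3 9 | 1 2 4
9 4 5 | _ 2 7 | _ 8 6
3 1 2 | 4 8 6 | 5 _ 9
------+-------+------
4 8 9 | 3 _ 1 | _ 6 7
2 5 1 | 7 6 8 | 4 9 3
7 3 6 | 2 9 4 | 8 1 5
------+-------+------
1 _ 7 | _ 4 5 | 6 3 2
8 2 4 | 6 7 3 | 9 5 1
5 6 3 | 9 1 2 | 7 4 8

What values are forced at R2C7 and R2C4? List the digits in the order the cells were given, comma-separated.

For R2C7:
  Row 2 already contains {2, 4, 5, 6, 7, 8, 9}.
  Column 7 already contains {1, 4, 5, 6, 7, 8, 9}.
  Its 3×3 block (box 3) already contains {1, 2, 4, 5, 6, 8, 9}.
  The only value from 1–9 not eliminated is 3, so R2C7 = 3.
For R2C4:
  Row 2 already contains {2, 4, 5, 6, 7, 8, 9}.
  Column 4 already contains {2, 3, 4, 5, 6, 7, 9}.
  Its 3×3 block (box 2) already contains {2, 3, 4, 5, 6, 7, 8, 9}.
  The only value from 1–9 not eliminated is 1, so R2C4 = 1.

3,1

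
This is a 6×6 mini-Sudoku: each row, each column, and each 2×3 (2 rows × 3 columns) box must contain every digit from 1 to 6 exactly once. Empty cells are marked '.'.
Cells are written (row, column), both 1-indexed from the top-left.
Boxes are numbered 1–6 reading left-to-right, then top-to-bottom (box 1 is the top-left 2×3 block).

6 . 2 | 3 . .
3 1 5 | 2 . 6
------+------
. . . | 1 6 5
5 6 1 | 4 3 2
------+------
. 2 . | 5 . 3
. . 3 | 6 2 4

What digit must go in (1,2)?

4

Row 1 already contains {2, 3, 6}.
Column 2 already contains {1, 2, 6}.
Its 2×3 block (box 1) already contains {1, 2, 3, 5, 6}.
The only value from 1–6 not eliminated is 4, so (1,2) = 4.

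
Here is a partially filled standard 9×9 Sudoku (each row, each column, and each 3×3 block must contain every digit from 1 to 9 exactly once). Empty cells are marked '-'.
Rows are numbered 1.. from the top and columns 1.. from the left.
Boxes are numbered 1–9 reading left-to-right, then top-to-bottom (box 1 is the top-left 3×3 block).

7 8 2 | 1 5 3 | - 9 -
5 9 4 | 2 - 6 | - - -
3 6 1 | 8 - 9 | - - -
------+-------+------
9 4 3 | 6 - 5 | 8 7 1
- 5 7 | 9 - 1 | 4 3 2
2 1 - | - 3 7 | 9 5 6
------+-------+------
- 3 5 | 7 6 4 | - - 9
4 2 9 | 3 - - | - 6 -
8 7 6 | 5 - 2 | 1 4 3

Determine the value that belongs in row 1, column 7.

6

Row 1 already contains {1, 2, 3, 5, 7, 8, 9}.
Column 7 already contains {1, 4, 8, 9}.
Its 3×3 block (box 3) already contains {9}.
The only value from 1–9 not eliminated is 6, so row 1, column 7 = 6.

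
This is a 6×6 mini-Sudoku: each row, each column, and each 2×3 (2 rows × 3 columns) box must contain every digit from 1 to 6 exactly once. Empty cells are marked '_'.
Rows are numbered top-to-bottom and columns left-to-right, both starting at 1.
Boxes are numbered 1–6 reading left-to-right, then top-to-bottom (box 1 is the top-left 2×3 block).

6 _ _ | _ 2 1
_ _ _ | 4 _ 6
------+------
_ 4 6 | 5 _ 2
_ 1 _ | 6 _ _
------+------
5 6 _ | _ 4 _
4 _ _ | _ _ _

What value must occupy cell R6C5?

Cell R6C5 itself could take any of {1, 3, 5, 6} by direct elimination.
Consider where 6 can go in row 6.
R6C2 is out (column 2 already has a 6).
R6C3 is out (column 3 already has a 6).
R6C4 is out (column 4 already has a 6).
R6C6 is out (column 6 already has a 6).
So the only cell in row 6 that can hold 6 is R6C5.
Therefore R6C5 = 6.

6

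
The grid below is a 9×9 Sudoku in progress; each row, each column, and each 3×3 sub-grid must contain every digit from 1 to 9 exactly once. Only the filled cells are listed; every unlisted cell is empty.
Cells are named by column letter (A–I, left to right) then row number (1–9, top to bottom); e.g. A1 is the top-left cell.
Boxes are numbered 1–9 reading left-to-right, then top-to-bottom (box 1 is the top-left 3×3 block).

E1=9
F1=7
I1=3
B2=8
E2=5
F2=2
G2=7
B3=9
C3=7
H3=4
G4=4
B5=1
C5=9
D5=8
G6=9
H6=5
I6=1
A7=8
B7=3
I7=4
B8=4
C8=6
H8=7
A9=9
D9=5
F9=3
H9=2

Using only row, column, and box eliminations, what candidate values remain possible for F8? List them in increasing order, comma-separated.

Row 8 already contains {4, 6, 7}.
Column F already contains {2, 3, 7}.
Its 3×3 block (box 8) already contains {3, 5}.
Removing those from 1–9 leaves {1, 8, 9} as the candidates for F8.

1,8,9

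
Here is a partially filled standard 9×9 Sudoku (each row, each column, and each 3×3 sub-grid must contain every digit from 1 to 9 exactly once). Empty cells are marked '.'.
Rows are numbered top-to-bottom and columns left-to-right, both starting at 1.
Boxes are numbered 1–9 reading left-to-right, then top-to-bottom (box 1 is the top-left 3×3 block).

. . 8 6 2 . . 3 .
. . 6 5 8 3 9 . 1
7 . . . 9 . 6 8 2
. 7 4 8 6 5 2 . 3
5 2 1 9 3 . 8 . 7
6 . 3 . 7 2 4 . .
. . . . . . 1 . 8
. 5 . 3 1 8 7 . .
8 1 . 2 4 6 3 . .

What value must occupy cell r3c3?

Row 3 already contains {2, 6, 7, 8, 9}.
Column 3 already contains {1, 3, 4, 6, 8}.
Its 3×3 block (box 1) already contains {6, 7, 8}.
The only value from 1–9 not eliminated is 5, so r3c3 = 5.

5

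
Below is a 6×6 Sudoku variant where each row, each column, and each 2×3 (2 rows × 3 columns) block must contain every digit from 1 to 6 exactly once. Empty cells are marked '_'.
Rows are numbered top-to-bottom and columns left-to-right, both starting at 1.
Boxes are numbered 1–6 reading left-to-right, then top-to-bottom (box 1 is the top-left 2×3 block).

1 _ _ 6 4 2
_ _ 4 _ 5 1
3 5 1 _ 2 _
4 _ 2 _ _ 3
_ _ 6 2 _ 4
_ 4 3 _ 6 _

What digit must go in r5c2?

1

Row 5 already contains {2, 4, 6}.
Column 2 already contains {4, 5}.
Its 2×3 block (box 5) already contains {3, 4, 6}.
The only value from 1–6 not eliminated is 1, so r5c2 = 1.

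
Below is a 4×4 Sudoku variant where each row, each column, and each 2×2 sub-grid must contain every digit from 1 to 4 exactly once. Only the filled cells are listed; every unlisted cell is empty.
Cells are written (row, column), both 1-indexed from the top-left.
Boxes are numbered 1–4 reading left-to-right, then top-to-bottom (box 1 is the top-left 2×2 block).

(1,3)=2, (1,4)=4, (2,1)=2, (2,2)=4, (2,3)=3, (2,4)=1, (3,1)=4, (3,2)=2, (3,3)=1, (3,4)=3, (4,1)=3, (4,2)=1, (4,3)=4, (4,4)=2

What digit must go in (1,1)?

1

Row 1 already contains {2, 4}.
Column 1 already contains {2, 3, 4}.
Its 2×2 block (box 1) already contains {2, 4}.
The only value from 1–4 not eliminated is 1, so (1,1) = 1.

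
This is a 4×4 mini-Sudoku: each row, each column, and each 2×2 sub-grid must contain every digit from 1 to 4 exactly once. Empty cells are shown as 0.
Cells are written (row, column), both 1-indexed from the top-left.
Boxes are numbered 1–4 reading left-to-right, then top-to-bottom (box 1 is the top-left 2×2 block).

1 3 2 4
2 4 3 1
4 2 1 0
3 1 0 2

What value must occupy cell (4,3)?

Row 4 already contains {1, 2, 3}.
Column 3 already contains {1, 2, 3}.
Its 2×2 block (box 4) already contains {1, 2}.
The only value from 1–4 not eliminated is 4, so (4,3) = 4.

4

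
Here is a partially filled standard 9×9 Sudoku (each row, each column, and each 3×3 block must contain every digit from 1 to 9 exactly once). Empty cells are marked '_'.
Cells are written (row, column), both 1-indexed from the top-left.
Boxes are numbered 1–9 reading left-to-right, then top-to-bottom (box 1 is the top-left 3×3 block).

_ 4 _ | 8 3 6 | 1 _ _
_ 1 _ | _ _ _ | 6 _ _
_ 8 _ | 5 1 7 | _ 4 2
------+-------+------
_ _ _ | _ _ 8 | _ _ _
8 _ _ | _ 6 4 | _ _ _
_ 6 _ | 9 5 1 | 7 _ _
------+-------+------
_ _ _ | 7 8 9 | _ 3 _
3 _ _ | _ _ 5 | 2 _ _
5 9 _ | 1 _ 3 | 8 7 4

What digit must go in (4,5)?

Cell (4,5) itself could take any of {2, 7} by direct elimination.
Consider where 7 can go in box 5.
(4,4) is out (column 4 already has a 7).
(5,4) is out (column 4 already has a 7).
So the only cell in box 5 that can hold 7 is (4,5).
Therefore (4,5) = 7.

7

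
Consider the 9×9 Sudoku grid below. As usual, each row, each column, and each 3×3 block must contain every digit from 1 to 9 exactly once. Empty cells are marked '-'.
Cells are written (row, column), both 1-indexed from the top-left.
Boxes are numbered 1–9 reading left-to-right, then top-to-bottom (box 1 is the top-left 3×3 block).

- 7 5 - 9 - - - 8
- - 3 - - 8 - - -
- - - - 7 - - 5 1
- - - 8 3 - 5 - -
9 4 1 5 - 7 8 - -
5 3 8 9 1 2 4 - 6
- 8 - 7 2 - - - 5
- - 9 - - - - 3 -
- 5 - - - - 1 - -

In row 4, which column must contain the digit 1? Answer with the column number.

8

Consider where 1 can go in row 4.
(4,1) is out (box 4 already has a 1).
(4,2) is out (box 4 already has a 1).
(4,3) is out (column 3 already has a 1).
(4,6) is out (box 5 already has a 1).
(4,9) is out (column 9 already has a 1).
So the only cell in row 4 that can hold 1 is (4,8).
That is column 8.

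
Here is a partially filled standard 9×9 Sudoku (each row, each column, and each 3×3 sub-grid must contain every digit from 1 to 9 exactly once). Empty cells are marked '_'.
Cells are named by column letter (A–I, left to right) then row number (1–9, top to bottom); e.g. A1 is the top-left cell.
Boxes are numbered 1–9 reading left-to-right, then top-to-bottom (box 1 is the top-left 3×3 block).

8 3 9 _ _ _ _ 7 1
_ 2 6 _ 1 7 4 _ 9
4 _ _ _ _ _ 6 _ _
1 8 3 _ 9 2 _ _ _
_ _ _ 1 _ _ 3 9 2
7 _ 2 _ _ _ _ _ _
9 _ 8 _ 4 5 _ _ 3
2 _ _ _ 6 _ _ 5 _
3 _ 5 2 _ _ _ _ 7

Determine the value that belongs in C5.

4

Row 5 already contains {1, 2, 3, 9}.
Column C already contains {2, 3, 5, 6, 8, 9}.
Its 3×3 block (box 4) already contains {1, 2, 3, 7, 8}.
The only value from 1–9 not eliminated is 4, so C5 = 4.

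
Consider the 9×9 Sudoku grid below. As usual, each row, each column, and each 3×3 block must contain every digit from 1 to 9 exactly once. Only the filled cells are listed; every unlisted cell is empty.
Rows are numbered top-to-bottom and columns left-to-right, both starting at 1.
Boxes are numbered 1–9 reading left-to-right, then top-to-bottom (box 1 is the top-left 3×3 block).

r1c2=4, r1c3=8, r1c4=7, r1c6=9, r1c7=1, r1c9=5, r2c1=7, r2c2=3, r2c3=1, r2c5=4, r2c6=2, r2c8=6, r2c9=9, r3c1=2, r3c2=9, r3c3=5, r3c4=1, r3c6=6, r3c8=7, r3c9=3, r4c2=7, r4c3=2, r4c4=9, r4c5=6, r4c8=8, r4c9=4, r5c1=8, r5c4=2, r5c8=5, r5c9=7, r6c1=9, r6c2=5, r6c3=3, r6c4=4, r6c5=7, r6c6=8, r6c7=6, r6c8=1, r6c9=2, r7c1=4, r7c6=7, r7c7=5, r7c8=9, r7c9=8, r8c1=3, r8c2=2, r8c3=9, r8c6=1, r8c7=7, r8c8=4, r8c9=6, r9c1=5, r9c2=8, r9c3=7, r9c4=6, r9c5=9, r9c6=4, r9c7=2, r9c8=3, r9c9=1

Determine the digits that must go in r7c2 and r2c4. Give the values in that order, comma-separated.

For r7c2:
  Consider where 1 can go in box 7.
  r7c3 is out (column 3 already has a 1).
  So the only cell in box 7 that can hold 1 is r7c2.
  So r7c2 = 1.
For r2c4:
  Consider where 5 can go in row 2.
  r2c7 is out (column 7 already has a 5).
  So the only cell in row 2 that can hold 5 is r2c4.
  So r2c4 = 5.

1,5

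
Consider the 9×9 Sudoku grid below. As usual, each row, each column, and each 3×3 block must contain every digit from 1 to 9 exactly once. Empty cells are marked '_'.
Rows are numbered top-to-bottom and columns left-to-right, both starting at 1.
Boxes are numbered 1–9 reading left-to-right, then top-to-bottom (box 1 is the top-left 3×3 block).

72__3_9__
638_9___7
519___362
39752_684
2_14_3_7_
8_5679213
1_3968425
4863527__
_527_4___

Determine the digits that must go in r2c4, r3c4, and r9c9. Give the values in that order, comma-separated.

For r2c4:
  Consider where 2 can go in column 4.
  r1c4 is out (row 1 already has a 2).
  r3c4 is out (row 3 already has a 2).
  So the only cell in column 4 that can hold 2 is r2c4.
  So r2c4 = 2.
For r3c4:
  Row 3 already contains {1, 2, 3, 5, 6, 9}.
  Column 4 already contains {3, 4, 5, 6, 7, 9}.
  Its 3×3 block (box 2) already contains {3, 9}.
  The only value from 1–9 not eliminated is 8, so r3c4 = 8.
For r9c9:
  Consider where 6 can go in box 9.
  r8c8 is out (row 8 already has a 6).
  r8c9 is out (row 8 already has a 6).
  r9c7 is out (column 7 already has a 6).
  r9c8 is out (column 8 already has a 6).
  So the only cell in box 9 that can hold 6 is r9c9.
  So r9c9 = 6.

2,8,6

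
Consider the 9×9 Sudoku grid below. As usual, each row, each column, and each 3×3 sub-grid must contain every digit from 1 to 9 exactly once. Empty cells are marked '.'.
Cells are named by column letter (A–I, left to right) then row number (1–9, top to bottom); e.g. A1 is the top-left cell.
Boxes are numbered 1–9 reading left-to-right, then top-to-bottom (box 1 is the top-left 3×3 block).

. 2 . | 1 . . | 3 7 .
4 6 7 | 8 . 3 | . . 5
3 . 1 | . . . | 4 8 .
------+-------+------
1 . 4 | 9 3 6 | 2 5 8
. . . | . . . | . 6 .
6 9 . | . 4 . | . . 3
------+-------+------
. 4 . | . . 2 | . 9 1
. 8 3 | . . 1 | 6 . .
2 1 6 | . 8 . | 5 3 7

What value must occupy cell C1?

Cell C1 itself could take any of {5, 8, 9} by direct elimination.
Consider where 9 can go in column C.
C5 is out (box 4 already has a 9).
C6 is out (row 6 already has a 9).
C7 is out (row 7 already has a 9).
So the only cell in column C that can hold 9 is C1.
Therefore C1 = 9.

9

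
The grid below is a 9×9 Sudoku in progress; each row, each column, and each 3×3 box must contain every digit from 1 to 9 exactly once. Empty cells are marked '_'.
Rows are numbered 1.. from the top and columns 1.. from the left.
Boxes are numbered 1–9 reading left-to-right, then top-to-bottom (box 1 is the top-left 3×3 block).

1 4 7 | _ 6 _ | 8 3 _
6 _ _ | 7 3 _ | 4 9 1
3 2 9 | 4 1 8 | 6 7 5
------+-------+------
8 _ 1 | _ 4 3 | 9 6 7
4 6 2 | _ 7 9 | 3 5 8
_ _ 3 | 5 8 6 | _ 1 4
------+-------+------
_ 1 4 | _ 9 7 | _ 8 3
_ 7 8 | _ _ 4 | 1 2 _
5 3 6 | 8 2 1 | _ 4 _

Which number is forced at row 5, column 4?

1

Row 5 already contains {2, 3, 4, 5, 6, 7, 8, 9}.
Column 4 already contains {4, 5, 7, 8}.
Its 3×3 block (box 5) already contains {3, 4, 5, 6, 7, 8, 9}.
The only value from 1–9 not eliminated is 1, so row 5, column 4 = 1.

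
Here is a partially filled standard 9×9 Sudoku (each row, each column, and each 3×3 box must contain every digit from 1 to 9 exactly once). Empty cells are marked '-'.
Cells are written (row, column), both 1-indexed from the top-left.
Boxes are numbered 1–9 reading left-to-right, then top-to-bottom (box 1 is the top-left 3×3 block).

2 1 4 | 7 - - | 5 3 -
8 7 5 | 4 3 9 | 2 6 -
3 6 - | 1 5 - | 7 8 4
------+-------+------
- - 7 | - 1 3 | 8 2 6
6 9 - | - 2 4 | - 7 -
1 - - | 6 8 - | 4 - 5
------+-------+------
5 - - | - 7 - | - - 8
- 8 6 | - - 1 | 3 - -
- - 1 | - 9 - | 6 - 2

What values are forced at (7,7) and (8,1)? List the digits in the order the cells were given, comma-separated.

For (7,7):
  Consider where 9 can go in column 7.
  (5,7) is out (row 5 already has a 9).
  So the only cell in column 7 that can hold 9 is (7,7).
  So (7,7) = 9.
For (8,1):
  Consider where 9 can go in column 1.
  (4,1) is out (box 4 already has a 9).
  (9,1) is out (row 9 already has a 9).
  So the only cell in column 1 that can hold 9 is (8,1).
  So (8,1) = 9.

9,9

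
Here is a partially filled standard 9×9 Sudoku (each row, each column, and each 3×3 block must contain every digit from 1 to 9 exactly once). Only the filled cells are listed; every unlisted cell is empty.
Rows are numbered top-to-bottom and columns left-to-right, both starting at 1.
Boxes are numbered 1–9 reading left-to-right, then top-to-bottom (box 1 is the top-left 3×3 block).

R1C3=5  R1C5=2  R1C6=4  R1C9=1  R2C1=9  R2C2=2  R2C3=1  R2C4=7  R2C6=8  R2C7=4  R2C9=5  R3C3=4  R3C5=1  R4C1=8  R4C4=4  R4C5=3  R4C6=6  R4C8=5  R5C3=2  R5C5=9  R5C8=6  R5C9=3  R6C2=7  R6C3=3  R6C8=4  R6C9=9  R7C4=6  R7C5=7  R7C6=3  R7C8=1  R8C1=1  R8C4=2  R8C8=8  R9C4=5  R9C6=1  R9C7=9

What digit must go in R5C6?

7

Cell R5C6 itself could take any of {5, 7} by direct elimination.
Consider where 7 can go in box 5.
R5C4 is out (column 4 already has a 7).
R6C4 is out (row 6 already has a 7).
R6C5 is out (row 6 already has a 7).
R6C6 is out (row 6 already has a 7).
So the only cell in box 5 that can hold 7 is R5C6.
Therefore R5C6 = 7.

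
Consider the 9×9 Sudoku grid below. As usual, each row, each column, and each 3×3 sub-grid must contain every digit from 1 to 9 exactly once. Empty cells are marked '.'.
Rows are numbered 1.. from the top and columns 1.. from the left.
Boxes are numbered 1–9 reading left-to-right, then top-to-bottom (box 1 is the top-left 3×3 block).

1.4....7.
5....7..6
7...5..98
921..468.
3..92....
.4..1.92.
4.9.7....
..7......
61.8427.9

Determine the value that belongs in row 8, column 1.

2

Cell row 8, column 1 itself could take any of {2, 8} by direct elimination.
Consider where 2 can go in box 7.
row 7, column 2 is out (column 2 already has a 2).
row 8, column 2 is out (column 2 already has a 2).
row 9, column 3 is out (row 9 already has a 2).
So the only cell in box 7 that can hold 2 is row 8, column 1.
Therefore row 8, column 1 = 2.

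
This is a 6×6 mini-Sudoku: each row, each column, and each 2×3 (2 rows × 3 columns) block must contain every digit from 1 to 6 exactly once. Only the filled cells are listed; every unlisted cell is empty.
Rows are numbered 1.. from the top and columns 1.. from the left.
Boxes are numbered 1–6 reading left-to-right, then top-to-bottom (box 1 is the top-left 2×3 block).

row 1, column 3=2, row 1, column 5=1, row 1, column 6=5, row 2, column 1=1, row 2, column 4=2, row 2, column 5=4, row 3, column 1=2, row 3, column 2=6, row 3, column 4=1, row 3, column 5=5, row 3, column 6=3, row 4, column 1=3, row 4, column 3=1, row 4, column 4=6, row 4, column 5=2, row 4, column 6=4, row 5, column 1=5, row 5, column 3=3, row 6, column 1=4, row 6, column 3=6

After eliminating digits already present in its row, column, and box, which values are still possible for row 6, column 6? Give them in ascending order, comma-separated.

Row 6 already contains {4, 6}.
Column 6 already contains {3, 4, 5}.
Its 2×3 block (box 6) already contains {}.
Removing those from 1–6 leaves {1, 2} as the candidates for row 6, column 6.

1,2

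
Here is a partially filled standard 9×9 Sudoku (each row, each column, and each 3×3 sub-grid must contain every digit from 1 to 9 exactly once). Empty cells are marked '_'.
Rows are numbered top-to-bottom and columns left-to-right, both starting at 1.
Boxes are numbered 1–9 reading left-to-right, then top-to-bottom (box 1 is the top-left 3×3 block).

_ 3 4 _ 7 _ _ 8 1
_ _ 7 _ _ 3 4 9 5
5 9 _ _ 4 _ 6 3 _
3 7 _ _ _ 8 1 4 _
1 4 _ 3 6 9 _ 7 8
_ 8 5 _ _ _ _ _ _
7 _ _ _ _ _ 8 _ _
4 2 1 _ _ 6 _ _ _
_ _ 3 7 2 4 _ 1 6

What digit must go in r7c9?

4

Cell r7c9 itself could take any of {2, 3, 4, 9} by direct elimination.
Consider where 4 can go in row 7.
r7c2 is out (column 2 already has a 4). r7c3 is out (column 3 already has a 4). r7c4 is out (box 8 already has a 4). r7c5 is out (column 5 already has a 4). The remaining empty cells in row 7 are similarly blocked.
So the only cell in row 7 that can hold 4 is r7c9.
Therefore r7c9 = 4.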